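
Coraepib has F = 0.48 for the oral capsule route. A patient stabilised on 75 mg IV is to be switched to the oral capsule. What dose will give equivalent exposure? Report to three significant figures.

D_oral = 156 mg

For equal systemic exposure: F × D_ev = D_iv
D_ev = D_iv / F = 75 / 0.48 = 156.25 mg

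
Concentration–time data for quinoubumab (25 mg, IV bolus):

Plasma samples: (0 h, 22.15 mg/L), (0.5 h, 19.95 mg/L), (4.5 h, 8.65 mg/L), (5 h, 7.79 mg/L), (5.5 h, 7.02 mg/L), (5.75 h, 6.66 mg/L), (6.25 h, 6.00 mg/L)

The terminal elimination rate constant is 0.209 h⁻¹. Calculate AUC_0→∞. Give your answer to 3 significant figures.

AUC = 109 mg/L·h

Trapezoidal AUC_0→6.25:
  [0→0.5]: (22.15+19.95)/2 × 0.5 = 10.525
  [0.5→4.5]: (19.95+8.65)/2 × 4 = 57.2
  [4.5→5]: (8.65+7.79)/2 × 0.5 = 4.11
  [5→5.5]: (7.79+7.02)/2 × 0.5 = 3.7025
  [5.5→5.75]: (7.02+6.66)/2 × 0.25 = 1.71
  [5.75→6.25]: (6.66+6.00)/2 × 0.5 = 3.165
  Sum = 80.4125 mg/L·h
Extrapolated tail: C_last / k_e = 6.00 / 0.209 = 28.708
AUC_0→∞ = 80.4125 + 28.708 = 109.1205 mg/L·h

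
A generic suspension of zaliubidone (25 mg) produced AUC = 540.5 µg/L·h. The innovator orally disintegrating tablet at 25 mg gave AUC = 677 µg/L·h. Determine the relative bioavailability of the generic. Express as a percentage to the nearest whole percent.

F_rel = (AUC_test/D_test) / (AUC_ref/D_ref)
      = (540.5/25) / (677/25)
      = 21.62 / 27.08 = 0.7984 = 79.84%

F_rel = 80%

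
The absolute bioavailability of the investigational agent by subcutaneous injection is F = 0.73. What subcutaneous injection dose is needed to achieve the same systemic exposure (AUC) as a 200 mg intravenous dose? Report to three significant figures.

For equal systemic exposure: F × D_ev = D_iv
D_ev = D_iv / F = 200 / 0.73 = 273.973 mg

D_subcutaneous = 274 mg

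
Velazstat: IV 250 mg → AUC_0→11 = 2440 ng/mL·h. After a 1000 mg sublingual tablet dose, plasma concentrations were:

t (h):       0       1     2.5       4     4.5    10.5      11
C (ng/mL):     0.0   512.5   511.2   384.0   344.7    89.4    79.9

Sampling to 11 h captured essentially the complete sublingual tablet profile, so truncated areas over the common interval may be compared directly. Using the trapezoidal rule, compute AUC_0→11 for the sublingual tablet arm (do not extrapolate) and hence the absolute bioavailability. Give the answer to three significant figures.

Trapezoidal AUC_0→11 (sublingual tablet):
  [0→1]: (0.0+512.5)/2 × 1 = 256.25
  [1→2.5]: (512.5+511.2)/2 × 1.5 = 767.775
  [2.5→4]: (511.2+384.0)/2 × 1.5 = 671.4
  [4→4.5]: (384.0+344.7)/2 × 0.5 = 182.175
  [4.5→10.5]: (344.7+89.4)/2 × 6 = 1302.3
  [10.5→11]: (89.4+79.9)/2 × 0.5 = 42.325
  Sum = 3222.225 ng/mL·h
F = (AUC_ev/D_ev)/(AUC_iv/D_iv) = (3222.225/1000)/(2440/250) = 3.222225/9.76 = 0.3301

F = 0.330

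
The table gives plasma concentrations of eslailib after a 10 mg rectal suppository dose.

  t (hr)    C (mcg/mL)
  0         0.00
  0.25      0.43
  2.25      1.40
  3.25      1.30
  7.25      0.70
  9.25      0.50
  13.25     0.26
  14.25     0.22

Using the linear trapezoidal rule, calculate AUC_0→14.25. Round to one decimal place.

Trapezoidal AUC_0→14.25:
  [0→0.25]: (0.00+0.43)/2 × 0.25 = 0.05375
  [0.25→2.25]: (0.43+1.40)/2 × 2 = 1.83
  [2.25→3.25]: (1.40+1.30)/2 × 1 = 1.35
  [3.25→7.25]: (1.30+0.70)/2 × 4 = 4.0
  [7.25→9.25]: (0.70+0.50)/2 × 2 = 1.2
  [9.25→13.25]: (0.50+0.26)/2 × 4 = 1.52
  [13.25→14.25]: (0.26+0.22)/2 × 1 = 0.24
  Sum = 10.19375 mcg/mL·hr

AUC = 10.2 mcg/mL·hr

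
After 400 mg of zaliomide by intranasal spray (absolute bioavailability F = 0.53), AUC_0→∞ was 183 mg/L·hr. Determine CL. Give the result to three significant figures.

CL = 1.16 L/hr

CL = F × Dose / AUC_0→∞
   = 0.53 × 400 / 183 = 1.15847 L/hr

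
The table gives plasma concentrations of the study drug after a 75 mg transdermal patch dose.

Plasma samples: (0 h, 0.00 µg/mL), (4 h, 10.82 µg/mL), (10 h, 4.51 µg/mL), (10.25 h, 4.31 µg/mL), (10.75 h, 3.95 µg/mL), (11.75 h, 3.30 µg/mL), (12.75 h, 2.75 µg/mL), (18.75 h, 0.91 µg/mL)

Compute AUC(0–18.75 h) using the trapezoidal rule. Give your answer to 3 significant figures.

AUC = 88.4 µg/mL·h

Trapezoidal AUC_0→18.75:
  [0→4]: (0.00+10.82)/2 × 4 = 21.64
  [4→10]: (10.82+4.51)/2 × 6 = 45.99
  [10→10.25]: (4.51+4.31)/2 × 0.25 = 1.1025
  [10.25→10.75]: (4.31+3.95)/2 × 0.5 = 2.065
  [10.75→11.75]: (3.95+3.30)/2 × 1 = 3.625
  [11.75→12.75]: (3.30+2.75)/2 × 1 = 3.025
  [12.75→18.75]: (2.75+0.91)/2 × 6 = 10.98
  Sum = 88.4275 µg/mL·h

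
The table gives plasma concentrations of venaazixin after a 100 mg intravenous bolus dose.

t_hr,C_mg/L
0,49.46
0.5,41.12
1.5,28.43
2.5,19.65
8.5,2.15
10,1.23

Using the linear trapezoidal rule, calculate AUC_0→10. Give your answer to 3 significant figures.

AUC = 149 mg/L·hr

Trapezoidal AUC_0→10:
  [0→0.5]: (49.46+41.12)/2 × 0.5 = 22.645
  [0.5→1.5]: (41.12+28.43)/2 × 1 = 34.775
  [1.5→2.5]: (28.43+19.65)/2 × 1 = 24.04
  [2.5→8.5]: (19.65+2.15)/2 × 6 = 65.4
  [8.5→10]: (2.15+1.23)/2 × 1.5 = 2.535
  Sum = 149.395 mg/L·hr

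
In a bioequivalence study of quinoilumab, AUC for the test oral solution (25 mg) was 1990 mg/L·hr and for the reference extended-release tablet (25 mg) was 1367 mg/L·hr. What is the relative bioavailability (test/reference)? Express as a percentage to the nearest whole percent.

F_rel = (AUC_test/D_test) / (AUC_ref/D_ref)
      = (1990/25) / (1367/25)
      = 79.6 / 54.68 = 1.4557 = 145.57%

F_rel = 146%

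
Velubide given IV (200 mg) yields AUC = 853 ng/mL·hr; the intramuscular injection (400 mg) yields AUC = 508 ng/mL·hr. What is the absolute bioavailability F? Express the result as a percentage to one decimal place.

F = (AUC_ev / D_ev) / (AUC_iv / D_iv)
  = (508/400) / (853/200)
  = 1.27 / 4.265 = 0.2978
  = 29.78%

F = 29.8%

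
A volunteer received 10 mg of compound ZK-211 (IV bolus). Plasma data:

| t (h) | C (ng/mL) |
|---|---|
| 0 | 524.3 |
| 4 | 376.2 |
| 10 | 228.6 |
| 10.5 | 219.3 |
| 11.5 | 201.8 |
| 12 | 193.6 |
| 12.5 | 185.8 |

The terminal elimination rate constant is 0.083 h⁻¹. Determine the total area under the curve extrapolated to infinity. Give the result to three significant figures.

AUC = 6370 ng/mL·h

Trapezoidal AUC_0→12.5:
  [0→4]: (524.3+376.2)/2 × 4 = 1801.0
  [4→10]: (376.2+228.6)/2 × 6 = 1814.4
  [10→10.5]: (228.6+219.3)/2 × 0.5 = 111.975
  [10.5→11.5]: (219.3+201.8)/2 × 1 = 210.55
  [11.5→12]: (201.8+193.6)/2 × 0.5 = 98.85
  [12→12.5]: (193.6+185.8)/2 × 0.5 = 94.85
  Sum = 4131.625 ng/mL·h
Extrapolated tail: C_last / k_e = 185.8 / 0.083 = 2238.554
AUC_0→∞ = 4131.625 + 2238.554 = 6370.179 ng/mL·h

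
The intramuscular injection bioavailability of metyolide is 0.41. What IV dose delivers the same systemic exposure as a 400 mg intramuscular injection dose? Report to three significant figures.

Systemic exposure from an extravascular dose = F × D_ev, so the equivalent IV dose is F × D_ev.
D_iv = F × D_ev = 0.41 × 400 = 164 mg

D_iv = 164 mg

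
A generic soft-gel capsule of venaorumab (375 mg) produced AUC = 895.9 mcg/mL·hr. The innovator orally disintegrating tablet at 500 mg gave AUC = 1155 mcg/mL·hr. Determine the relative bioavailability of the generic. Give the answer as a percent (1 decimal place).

F_rel = (AUC_test/D_test) / (AUC_ref/D_ref)
      = (895.9/375) / (1155/500)
      = 2.38907 / 2.31 = 1.0342 = 103.42%

F_rel = 103.4%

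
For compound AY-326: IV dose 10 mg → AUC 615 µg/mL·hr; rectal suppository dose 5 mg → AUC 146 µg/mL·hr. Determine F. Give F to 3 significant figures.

F = (AUC_ev / D_ev) / (AUC_iv / D_iv)
  = (146/5) / (615/10)
  = 29.2 / 61.5 = 0.4748

F = 0.475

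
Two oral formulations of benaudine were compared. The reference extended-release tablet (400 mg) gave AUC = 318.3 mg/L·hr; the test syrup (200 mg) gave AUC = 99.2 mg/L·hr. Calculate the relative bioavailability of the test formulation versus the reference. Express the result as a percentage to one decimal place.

F_rel = 62.3%

F_rel = (AUC_test/D_test) / (AUC_ref/D_ref)
      = (99.2/200) / (318.3/400)
      = 0.496 / 0.79575 = 0.6233 = 62.33%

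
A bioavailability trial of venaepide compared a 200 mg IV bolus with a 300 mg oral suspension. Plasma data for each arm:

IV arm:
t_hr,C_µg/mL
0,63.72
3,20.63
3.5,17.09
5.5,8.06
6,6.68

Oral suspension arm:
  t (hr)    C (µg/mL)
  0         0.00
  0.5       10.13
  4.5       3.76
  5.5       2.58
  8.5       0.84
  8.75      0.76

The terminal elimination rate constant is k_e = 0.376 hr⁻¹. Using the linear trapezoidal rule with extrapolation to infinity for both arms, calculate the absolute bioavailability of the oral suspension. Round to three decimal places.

F = 0.149

Trapezoidal AUC_0→6 (IV):
  [0→3]: (63.72+20.63)/2 × 3 = 126.525
  [3→3.5]: (20.63+17.09)/2 × 0.5 = 9.43
  [3.5→5.5]: (17.09+8.06)/2 × 2 = 25.15
  [5.5→6]: (8.06+6.68)/2 × 0.5 = 3.685
  Sum = 164.79 µg/mL·hr
IV tail: 6.68/0.376 = 17.766; AUC_iv,0→∞ = 164.79 + 17.766 = 182.556 µg/mL·hr
Trapezoidal AUC_0→8.75 (oral suspension):
  [0→0.5]: (0.00+10.13)/2 × 0.5 = 2.5325
  [0.5→4.5]: (10.13+3.76)/2 × 4 = 27.78
  [4.5→5.5]: (3.76+2.58)/2 × 1 = 3.17
  [5.5→8.5]: (2.58+0.84)/2 × 3 = 5.13
  [8.5→8.75]: (0.84+0.76)/2 × 0.25 = 0.2
  Sum = 38.8125 µg/mL·hr
oral suspension tail: 0.76/0.376 = 2.021; AUC_ev,0→∞ = 38.8125 + 2.021 = 40.8335 µg/mL·hr
F = (AUC_ev/D_ev)/(AUC_iv/D_iv) = (40.8335/300)/(182.556/200) = 0.136112/0.91278 = 0.1491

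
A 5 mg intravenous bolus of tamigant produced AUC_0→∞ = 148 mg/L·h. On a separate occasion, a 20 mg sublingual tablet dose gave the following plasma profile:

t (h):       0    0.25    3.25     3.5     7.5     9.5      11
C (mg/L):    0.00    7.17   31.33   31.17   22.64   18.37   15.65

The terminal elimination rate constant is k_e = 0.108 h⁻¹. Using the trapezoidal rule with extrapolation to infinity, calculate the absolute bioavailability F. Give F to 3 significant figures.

F = 0.651

Trapezoidal AUC_0→11 (sublingual tablet):
  [0→0.25]: (0.00+7.17)/2 × 0.25 = 0.89625
  [0.25→3.25]: (7.17+31.33)/2 × 3 = 57.75
  [3.25→3.5]: (31.33+31.17)/2 × 0.25 = 7.8125
  [3.5→7.5]: (31.17+22.64)/2 × 4 = 107.62
  [7.5→9.5]: (22.64+18.37)/2 × 2 = 41.01
  [9.5→11]: (18.37+15.65)/2 × 1.5 = 25.515
  Sum = 240.60375 mg/L·h
Tail: C_last/k_e = 15.65/0.108 = 144.907
AUC_0→∞ (sublingual tablet) = 240.60375 + 144.907 = 385.51075 mg/L·h
F = (AUC_ev/D_ev)/(AUC_iv/D_iv) = (385.51075/20)/(148/5) = 19.2755/29.6 = 0.6512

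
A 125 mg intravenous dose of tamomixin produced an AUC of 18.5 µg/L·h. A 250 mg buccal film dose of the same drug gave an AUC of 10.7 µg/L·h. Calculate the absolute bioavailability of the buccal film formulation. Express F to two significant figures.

F = 0.29

F = (AUC_ev / D_ev) / (AUC_iv / D_iv)
  = (10.7/250) / (18.5/125)
  = 0.0428 / 0.148 = 0.2892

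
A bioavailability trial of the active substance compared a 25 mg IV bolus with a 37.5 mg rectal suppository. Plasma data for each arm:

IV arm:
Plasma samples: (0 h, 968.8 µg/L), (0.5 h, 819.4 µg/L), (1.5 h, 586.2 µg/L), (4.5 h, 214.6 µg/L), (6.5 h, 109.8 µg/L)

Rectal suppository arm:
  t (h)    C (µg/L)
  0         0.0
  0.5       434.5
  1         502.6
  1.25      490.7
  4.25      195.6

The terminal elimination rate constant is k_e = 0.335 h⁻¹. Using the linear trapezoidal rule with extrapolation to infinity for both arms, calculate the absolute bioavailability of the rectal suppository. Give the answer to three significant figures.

Trapezoidal AUC_0→6.5 (IV):
  [0→0.5]: (968.8+819.4)/2 × 0.5 = 447.05
  [0.5→1.5]: (819.4+586.2)/2 × 1 = 702.8
  [1.5→4.5]: (586.2+214.6)/2 × 3 = 1201.2
  [4.5→6.5]: (214.6+109.8)/2 × 2 = 324.4
  Sum = 2675.45 µg/L·h
IV tail: 109.8/0.335 = 327.761; AUC_iv,0→∞ = 2675.45 + 327.761 = 3003.211 µg/L·h
Trapezoidal AUC_0→4.25 (rectal suppository):
  [0→0.5]: (0.0+434.5)/2 × 0.5 = 108.625
  [0.5→1]: (434.5+502.6)/2 × 0.5 = 234.275
  [1→1.25]: (502.6+490.7)/2 × 0.25 = 124.1625
  [1.25→4.25]: (490.7+195.6)/2 × 3 = 1029.45
  Sum = 1496.5125 µg/L·h
rectal suppository tail: 195.6/0.335 = 583.881; AUC_ev,0→∞ = 1496.5125 + 583.881 = 2080.3935 µg/L·h
F = (AUC_ev/D_ev)/(AUC_iv/D_iv) = (2080.3935/37.5)/(3003.211/25) = 55.47716/120.12844 = 0.4618

F = 0.462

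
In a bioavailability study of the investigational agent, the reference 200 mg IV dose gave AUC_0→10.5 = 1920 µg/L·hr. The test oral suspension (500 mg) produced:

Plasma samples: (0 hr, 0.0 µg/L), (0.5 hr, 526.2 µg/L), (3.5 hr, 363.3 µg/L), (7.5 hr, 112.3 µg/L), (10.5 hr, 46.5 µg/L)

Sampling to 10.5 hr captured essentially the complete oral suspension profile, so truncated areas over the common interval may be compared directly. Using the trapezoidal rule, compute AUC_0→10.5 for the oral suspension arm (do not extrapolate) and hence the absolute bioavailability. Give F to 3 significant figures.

F = 0.553

Trapezoidal AUC_0→10.5 (oral suspension):
  [0→0.5]: (0.0+526.2)/2 × 0.5 = 131.55
  [0.5→3.5]: (526.2+363.3)/2 × 3 = 1334.25
  [3.5→7.5]: (363.3+112.3)/2 × 4 = 951.2
  [7.5→10.5]: (112.3+46.5)/2 × 3 = 238.2
  Sum = 2655.2 µg/L·hr
F = (AUC_ev/D_ev)/(AUC_iv/D_iv) = (2655.2/500)/(1920/200) = 5.3104/9.6 = 0.5532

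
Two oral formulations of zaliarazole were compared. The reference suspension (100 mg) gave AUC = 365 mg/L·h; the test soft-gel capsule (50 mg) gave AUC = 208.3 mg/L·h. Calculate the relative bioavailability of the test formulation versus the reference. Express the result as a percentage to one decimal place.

F_rel = 114.1%

F_rel = (AUC_test/D_test) / (AUC_ref/D_ref)
      = (208.3/50) / (365/100)
      = 4.166 / 3.65 = 1.1414 = 114.14%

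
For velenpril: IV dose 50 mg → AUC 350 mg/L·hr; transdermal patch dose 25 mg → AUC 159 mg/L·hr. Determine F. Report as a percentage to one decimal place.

F = (AUC_ev / D_ev) / (AUC_iv / D_iv)
  = (159/25) / (350/50)
  = 6.36 / 7 = 0.9086
  = 90.86%

F = 90.9%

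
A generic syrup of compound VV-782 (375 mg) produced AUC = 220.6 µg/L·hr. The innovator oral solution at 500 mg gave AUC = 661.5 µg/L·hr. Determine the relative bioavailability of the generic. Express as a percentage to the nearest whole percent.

F_rel = (AUC_test/D_test) / (AUC_ref/D_ref)
      = (220.6/375) / (661.5/500)
      = 0.588267 / 1.323 = 0.4446 = 44.46%

F_rel = 44%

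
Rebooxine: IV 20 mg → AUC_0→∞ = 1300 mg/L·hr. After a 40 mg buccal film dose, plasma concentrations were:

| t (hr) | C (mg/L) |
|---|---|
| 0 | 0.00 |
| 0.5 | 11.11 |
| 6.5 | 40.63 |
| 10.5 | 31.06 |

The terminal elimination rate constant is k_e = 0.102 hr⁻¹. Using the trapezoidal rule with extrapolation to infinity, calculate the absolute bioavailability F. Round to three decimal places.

F = 0.233

Trapezoidal AUC_0→10.5 (buccal film):
  [0→0.5]: (0.00+11.11)/2 × 0.5 = 2.7775
  [0.5→6.5]: (11.11+40.63)/2 × 6 = 155.22
  [6.5→10.5]: (40.63+31.06)/2 × 4 = 143.38
  Sum = 301.3775 mg/L·hr
Tail: C_last/k_e = 31.06/0.102 = 304.510
AUC_0→∞ (buccal film) = 301.3775 + 304.510 = 605.8875 mg/L·hr
F = (AUC_ev/D_ev)/(AUC_iv/D_iv) = (605.8875/40)/(1300/20) = 15.1472/65 = 0.2330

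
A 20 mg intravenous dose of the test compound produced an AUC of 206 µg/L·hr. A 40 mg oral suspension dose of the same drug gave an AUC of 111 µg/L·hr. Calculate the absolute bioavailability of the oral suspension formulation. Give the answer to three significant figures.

F = 0.269

F = (AUC_ev / D_ev) / (AUC_iv / D_iv)
  = (111/40) / (206/20)
  = 2.775 / 10.3 = 0.2694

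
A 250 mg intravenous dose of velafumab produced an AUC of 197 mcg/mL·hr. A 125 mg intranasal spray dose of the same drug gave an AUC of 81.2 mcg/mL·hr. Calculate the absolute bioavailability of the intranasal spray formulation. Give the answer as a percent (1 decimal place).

F = 82.4%

F = (AUC_ev / D_ev) / (AUC_iv / D_iv)
  = (81.2/125) / (197/250)
  = 0.6496 / 0.788 = 0.8244
  = 82.44%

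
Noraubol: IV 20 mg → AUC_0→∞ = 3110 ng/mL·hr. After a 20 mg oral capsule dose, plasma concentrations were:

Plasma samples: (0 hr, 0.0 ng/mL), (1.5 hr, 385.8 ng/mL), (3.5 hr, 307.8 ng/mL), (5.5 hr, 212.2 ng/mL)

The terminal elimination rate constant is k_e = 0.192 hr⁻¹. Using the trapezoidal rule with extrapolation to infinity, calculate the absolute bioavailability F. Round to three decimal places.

Trapezoidal AUC_0→5.5 (oral capsule):
  [0→1.5]: (0.0+385.8)/2 × 1.5 = 289.35
  [1.5→3.5]: (385.8+307.8)/2 × 2 = 693.6
  [3.5→5.5]: (307.8+212.2)/2 × 2 = 520.0
  Sum = 1502.95 ng/mL·hr
Tail: C_last/k_e = 212.2/0.192 = 1105.208
AUC_0→∞ (oral capsule) = 1502.95 + 1105.208 = 2608.158 ng/mL·hr
F = (AUC_ev/D_ev)/(AUC_iv/D_iv) = (2608.158/20)/(3110/20) = 130.4079/155.5 = 0.8386

F = 0.839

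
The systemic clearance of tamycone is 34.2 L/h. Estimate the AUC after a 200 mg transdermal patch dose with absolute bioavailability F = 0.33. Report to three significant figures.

AUC_0→∞ = F × Dose / CL
        = 0.33 × 200 / 34.2 = 1.92982 mg/L·h

AUC = 1.93 mg/L·h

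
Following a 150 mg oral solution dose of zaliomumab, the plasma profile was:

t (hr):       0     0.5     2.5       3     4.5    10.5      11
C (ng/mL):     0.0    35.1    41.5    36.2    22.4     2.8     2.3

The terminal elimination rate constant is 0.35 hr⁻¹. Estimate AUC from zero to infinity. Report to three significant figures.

AUC = 232 ng/mL·hr

Trapezoidal AUC_0→11:
  [0→0.5]: (0.0+35.1)/2 × 0.5 = 8.775
  [0.5→2.5]: (35.1+41.5)/2 × 2 = 76.6
  [2.5→3]: (41.5+36.2)/2 × 0.5 = 19.425
  [3→4.5]: (36.2+22.4)/2 × 1.5 = 43.95
  [4.5→10.5]: (22.4+2.8)/2 × 6 = 75.6
  [10.5→11]: (2.8+2.3)/2 × 0.5 = 1.275
  Sum = 225.625 ng/mL·hr
Extrapolated tail: C_last / k_e = 2.3 / 0.35 = 6.571
AUC_0→∞ = 225.625 + 6.571 = 232.196 ng/mL·hr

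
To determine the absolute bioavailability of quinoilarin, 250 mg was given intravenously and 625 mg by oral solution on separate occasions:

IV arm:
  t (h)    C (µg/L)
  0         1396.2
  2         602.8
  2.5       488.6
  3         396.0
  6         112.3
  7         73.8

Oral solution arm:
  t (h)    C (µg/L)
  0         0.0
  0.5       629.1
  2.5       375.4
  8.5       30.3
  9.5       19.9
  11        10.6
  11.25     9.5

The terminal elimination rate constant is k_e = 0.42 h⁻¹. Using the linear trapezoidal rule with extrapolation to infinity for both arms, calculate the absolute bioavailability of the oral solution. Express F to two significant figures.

F = 0.28

Trapezoidal AUC_0→7 (IV):
  [0→2]: (1396.2+602.8)/2 × 2 = 1999.0
  [2→2.5]: (602.8+488.6)/2 × 0.5 = 272.85
  [2.5→3]: (488.6+396.0)/2 × 0.5 = 221.15
  [3→6]: (396.0+112.3)/2 × 3 = 762.45
  [6→7]: (112.3+73.8)/2 × 1 = 93.05
  Sum = 3348.5 µg/L·h
IV tail: 73.8/0.42 = 175.714; AUC_iv,0→∞ = 3348.5 + 175.714 = 3524.214 µg/L·h
Trapezoidal AUC_0→11.25 (oral solution):
  [0→0.5]: (0.0+629.1)/2 × 0.5 = 157.275
  [0.5→2.5]: (629.1+375.4)/2 × 2 = 1004.5
  [2.5→8.5]: (375.4+30.3)/2 × 6 = 1217.1
  [8.5→9.5]: (30.3+19.9)/2 × 1 = 25.1
  [9.5→11]: (19.9+10.6)/2 × 1.5 = 22.875
  [11→11.25]: (10.6+9.5)/2 × 0.25 = 2.5125
  Sum = 2429.3625 µg/L·h
oral solution tail: 9.5/0.42 = 22.619; AUC_ev,0→∞ = 2429.3625 + 22.619 = 2451.9815 µg/L·h
F = (AUC_ev/D_ev)/(AUC_iv/D_iv) = (2451.9815/625)/(3524.214/250) = 3.9231704/14.096856 = 0.2783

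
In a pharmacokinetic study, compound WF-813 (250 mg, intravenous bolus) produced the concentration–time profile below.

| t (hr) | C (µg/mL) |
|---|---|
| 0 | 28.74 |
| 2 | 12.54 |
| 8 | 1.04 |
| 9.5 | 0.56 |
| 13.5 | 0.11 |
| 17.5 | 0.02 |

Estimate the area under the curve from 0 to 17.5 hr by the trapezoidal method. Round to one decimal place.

AUC = 84.8 µg/mL·hr

Trapezoidal AUC_0→17.5:
  [0→2]: (28.74+12.54)/2 × 2 = 41.28
  [2→8]: (12.54+1.04)/2 × 6 = 40.74
  [8→9.5]: (1.04+0.56)/2 × 1.5 = 1.2
  [9.5→13.5]: (0.56+0.11)/2 × 4 = 1.34
  [13.5→17.5]: (0.11+0.02)/2 × 4 = 0.26
  Sum = 84.82 µg/mL·hr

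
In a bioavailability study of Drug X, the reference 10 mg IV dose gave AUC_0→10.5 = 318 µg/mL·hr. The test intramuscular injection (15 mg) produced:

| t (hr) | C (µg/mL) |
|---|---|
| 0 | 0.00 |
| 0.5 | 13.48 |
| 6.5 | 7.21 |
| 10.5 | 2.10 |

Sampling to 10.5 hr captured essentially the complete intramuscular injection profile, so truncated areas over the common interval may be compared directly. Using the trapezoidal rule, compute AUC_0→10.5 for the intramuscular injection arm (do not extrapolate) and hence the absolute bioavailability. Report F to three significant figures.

F = 0.176

Trapezoidal AUC_0→10.5 (intramuscular injection):
  [0→0.5]: (0.00+13.48)/2 × 0.5 = 3.37
  [0.5→6.5]: (13.48+7.21)/2 × 6 = 62.07
  [6.5→10.5]: (7.21+2.10)/2 × 4 = 18.62
  Sum = 84.06 µg/mL·hr
F = (AUC_ev/D_ev)/(AUC_iv/D_iv) = (84.06/15)/(318/10) = 5.604/31.8 = 0.1762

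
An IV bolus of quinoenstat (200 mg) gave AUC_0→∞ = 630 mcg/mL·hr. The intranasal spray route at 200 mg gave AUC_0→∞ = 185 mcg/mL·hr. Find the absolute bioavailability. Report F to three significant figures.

F = 0.294

F = (AUC_ev / D_ev) / (AUC_iv / D_iv)
  = (185/200) / (630/200)
  = 0.925 / 3.15 = 0.2937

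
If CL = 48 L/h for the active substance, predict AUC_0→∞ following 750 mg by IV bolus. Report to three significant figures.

AUC = 15.6 mg/L·h

AUC_0→∞ = Dose_iv / CL
        = 750 / 48 = 15.625 mg/L·h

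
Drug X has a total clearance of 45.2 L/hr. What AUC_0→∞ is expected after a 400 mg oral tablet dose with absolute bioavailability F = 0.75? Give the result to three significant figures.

AUC_0→∞ = F × Dose / CL
        = 0.75 × 400 / 45.2 = 6.63717 mg/L·hr

AUC = 6.64 mg/L·hr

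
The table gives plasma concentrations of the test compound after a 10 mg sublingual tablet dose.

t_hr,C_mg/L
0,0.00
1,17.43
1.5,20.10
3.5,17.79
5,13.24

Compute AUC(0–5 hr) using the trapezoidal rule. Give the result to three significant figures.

AUC = 79.3 mg/L·hr

Trapezoidal AUC_0→5:
  [0→1]: (0.00+17.43)/2 × 1 = 8.715
  [1→1.5]: (17.43+20.10)/2 × 0.5 = 9.3825
  [1.5→3.5]: (20.10+17.79)/2 × 2 = 37.89
  [3.5→5]: (17.79+13.24)/2 × 1.5 = 23.2725
  Sum = 79.26 mg/L·hr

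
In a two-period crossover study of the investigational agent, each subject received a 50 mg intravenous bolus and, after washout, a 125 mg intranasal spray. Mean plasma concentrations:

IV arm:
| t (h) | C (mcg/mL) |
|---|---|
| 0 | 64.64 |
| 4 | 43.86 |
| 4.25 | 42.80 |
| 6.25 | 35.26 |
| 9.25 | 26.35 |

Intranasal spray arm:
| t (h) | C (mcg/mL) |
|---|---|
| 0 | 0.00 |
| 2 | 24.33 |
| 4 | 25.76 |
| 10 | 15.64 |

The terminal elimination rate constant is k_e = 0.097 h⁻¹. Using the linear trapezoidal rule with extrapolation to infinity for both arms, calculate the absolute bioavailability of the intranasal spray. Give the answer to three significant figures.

F = 0.215

Trapezoidal AUC_0→9.25 (IV):
  [0→4]: (64.64+43.86)/2 × 4 = 217.0
  [4→4.25]: (43.86+42.80)/2 × 0.25 = 10.8325
  [4.25→6.25]: (42.80+35.26)/2 × 2 = 78.06
  [6.25→9.25]: (35.26+26.35)/2 × 3 = 92.415
  Sum = 398.3075 mcg/mL·h
IV tail: 26.35/0.097 = 271.649; AUC_iv,0→∞ = 398.3075 + 271.649 = 669.9565 mcg/mL·h
Trapezoidal AUC_0→10 (intranasal spray):
  [0→2]: (0.00+24.33)/2 × 2 = 24.33
  [2→4]: (24.33+25.76)/2 × 2 = 50.09
  [4→10]: (25.76+15.64)/2 × 6 = 124.2
  Sum = 198.62 mcg/mL·h
intranasal spray tail: 15.64/0.097 = 161.237; AUC_ev,0→∞ = 198.62 + 161.237 = 359.857 mcg/mL·h
F = (AUC_ev/D_ev)/(AUC_iv/D_iv) = (359.857/125)/(669.9565/50) = 2.878856/13.39913 = 0.2149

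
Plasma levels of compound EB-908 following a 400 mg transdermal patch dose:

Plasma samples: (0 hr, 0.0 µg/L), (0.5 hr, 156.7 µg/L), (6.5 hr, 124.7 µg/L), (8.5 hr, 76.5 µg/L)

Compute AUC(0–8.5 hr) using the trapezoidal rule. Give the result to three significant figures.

AUC = 1080 µg/L·hr

Trapezoidal AUC_0→8.5:
  [0→0.5]: (0.0+156.7)/2 × 0.5 = 39.175
  [0.5→6.5]: (156.7+124.7)/2 × 6 = 844.2
  [6.5→8.5]: (124.7+76.5)/2 × 2 = 201.2
  Sum = 1084.575 µg/L·hr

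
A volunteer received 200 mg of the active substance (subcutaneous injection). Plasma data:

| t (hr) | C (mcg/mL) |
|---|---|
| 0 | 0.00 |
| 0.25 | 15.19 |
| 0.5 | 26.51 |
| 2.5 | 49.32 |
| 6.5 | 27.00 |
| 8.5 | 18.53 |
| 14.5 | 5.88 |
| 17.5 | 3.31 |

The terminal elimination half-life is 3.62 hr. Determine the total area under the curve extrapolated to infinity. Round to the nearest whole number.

AUC = 385 mcg/mL·hr

Trapezoidal AUC_0→17.5:
  [0→0.25]: (0.00+15.19)/2 × 0.25 = 1.89875
  [0.25→0.5]: (15.19+26.51)/2 × 0.25 = 5.2125
  [0.5→2.5]: (26.51+49.32)/2 × 2 = 75.83
  [2.5→6.5]: (49.32+27.00)/2 × 4 = 152.64
  [6.5→8.5]: (27.00+18.53)/2 × 2 = 45.53
  [8.5→14.5]: (18.53+5.88)/2 × 6 = 73.23
  [14.5→17.5]: (5.88+3.31)/2 × 3 = 13.785
  Sum = 368.12625 mcg/mL·hr
k_e = ln2 / t½ = 0.693147 / 3.62 = 0.1915 hr^-1
Extrapolated tail: C_last / k_e = 3.31 / 0.1915 = 17.285
AUC_0→∞ = 368.12625 + 17.285 = 385.41125 mcg/mL·hr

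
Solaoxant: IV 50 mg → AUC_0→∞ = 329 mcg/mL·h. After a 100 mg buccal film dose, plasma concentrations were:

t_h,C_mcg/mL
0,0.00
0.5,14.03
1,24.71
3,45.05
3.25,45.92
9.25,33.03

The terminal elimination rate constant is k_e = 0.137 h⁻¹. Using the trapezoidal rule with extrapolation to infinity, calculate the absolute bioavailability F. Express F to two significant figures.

Trapezoidal AUC_0→9.25 (buccal film):
  [0→0.5]: (0.00+14.03)/2 × 0.5 = 3.5075
  [0.5→1]: (14.03+24.71)/2 × 0.5 = 9.685
  [1→3]: (24.71+45.05)/2 × 2 = 69.76
  [3→3.25]: (45.05+45.92)/2 × 0.25 = 11.37125
  [3.25→9.25]: (45.92+33.03)/2 × 6 = 236.85
  Sum = 331.17375 mcg/mL·h
Tail: C_last/k_e = 33.03/0.137 = 241.095
AUC_0→∞ (buccal film) = 331.17375 + 241.095 = 572.26875 mcg/mL·h
F = (AUC_ev/D_ev)/(AUC_iv/D_iv) = (572.26875/100)/(329/50) = 5.7226875/6.58 = 0.8697

F = 0.87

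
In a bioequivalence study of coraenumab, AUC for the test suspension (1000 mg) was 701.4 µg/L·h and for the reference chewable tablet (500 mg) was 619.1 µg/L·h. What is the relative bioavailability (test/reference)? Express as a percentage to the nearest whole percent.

F_rel = (AUC_test/D_test) / (AUC_ref/D_ref)
      = (701.4/1000) / (619.1/500)
      = 0.7014 / 1.2382 = 0.5665 = 56.65%

F_rel = 57%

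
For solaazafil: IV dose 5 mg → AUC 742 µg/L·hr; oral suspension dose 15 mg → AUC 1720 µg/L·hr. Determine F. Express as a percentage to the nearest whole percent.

F = (AUC_ev / D_ev) / (AUC_iv / D_iv)
  = (1720/15) / (742/5)
  = 114.667 / 148.4 = 0.7727
  = 77.27%

F = 77%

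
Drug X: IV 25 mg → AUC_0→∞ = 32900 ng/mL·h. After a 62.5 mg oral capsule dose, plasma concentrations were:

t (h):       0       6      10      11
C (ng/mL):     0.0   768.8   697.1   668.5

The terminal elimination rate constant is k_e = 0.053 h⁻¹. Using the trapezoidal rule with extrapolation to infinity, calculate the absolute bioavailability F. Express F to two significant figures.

Trapezoidal AUC_0→11 (oral capsule):
  [0→6]: (0.0+768.8)/2 × 6 = 2306.4
  [6→10]: (768.8+697.1)/2 × 4 = 2931.8
  [10→11]: (697.1+668.5)/2 × 1 = 682.8
  Sum = 5921.0 ng/mL·h
Tail: C_last/k_e = 668.5/0.053 = 12613.208
AUC_0→∞ (oral capsule) = 5921.0 + 12613.208 = 18534.208 ng/mL·h
F = (AUC_ev/D_ev)/(AUC_iv/D_iv) = (18534.208/62.5)/(32900/25) = 296.547/1316 = 0.2253

F = 0.23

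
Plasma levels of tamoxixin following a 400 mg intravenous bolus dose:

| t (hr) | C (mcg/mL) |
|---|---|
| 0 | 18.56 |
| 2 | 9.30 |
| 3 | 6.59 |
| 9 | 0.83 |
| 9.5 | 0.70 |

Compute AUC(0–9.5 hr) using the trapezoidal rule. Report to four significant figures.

AUC = 58.45 mcg/mL·hr

Trapezoidal AUC_0→9.5:
  [0→2]: (18.56+9.30)/2 × 2 = 27.86
  [2→3]: (9.30+6.59)/2 × 1 = 7.945
  [3→9]: (6.59+0.83)/2 × 6 = 22.26
  [9→9.5]: (0.83+0.70)/2 × 0.5 = 0.3825
  Sum = 58.4475 mcg/mL·hr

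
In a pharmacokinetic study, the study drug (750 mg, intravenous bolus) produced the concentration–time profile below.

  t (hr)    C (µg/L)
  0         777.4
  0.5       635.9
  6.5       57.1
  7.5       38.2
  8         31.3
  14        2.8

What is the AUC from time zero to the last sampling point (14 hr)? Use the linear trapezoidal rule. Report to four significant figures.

Trapezoidal AUC_0→14:
  [0→0.5]: (777.4+635.9)/2 × 0.5 = 353.325
  [0.5→6.5]: (635.9+57.1)/2 × 6 = 2079.0
  [6.5→7.5]: (57.1+38.2)/2 × 1 = 47.65
  [7.5→8]: (38.2+31.3)/2 × 0.5 = 17.375
  [8→14]: (31.3+2.8)/2 × 6 = 102.3
  Sum = 2599.65 µg/L·hr

AUC = 2600 µg/L·hr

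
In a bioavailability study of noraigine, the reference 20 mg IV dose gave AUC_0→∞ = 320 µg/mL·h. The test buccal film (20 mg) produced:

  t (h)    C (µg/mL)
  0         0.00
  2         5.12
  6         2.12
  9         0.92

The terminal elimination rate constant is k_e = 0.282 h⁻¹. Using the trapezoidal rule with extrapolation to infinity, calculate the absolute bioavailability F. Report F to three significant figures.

Trapezoidal AUC_0→9 (buccal film):
  [0→2]: (0.00+5.12)/2 × 2 = 5.12
  [2→6]: (5.12+2.12)/2 × 4 = 14.48
  [6→9]: (2.12+0.92)/2 × 3 = 4.56
  Sum = 24.16 µg/mL·h
Tail: C_last/k_e = 0.92/0.282 = 3.262
AUC_0→∞ (buccal film) = 24.16 + 3.262 = 27.422 µg/mL·h
F = (AUC_ev/D_ev)/(AUC_iv/D_iv) = (27.422/20)/(320/20) = 1.3711/16 = 0.0857

F = 0.0857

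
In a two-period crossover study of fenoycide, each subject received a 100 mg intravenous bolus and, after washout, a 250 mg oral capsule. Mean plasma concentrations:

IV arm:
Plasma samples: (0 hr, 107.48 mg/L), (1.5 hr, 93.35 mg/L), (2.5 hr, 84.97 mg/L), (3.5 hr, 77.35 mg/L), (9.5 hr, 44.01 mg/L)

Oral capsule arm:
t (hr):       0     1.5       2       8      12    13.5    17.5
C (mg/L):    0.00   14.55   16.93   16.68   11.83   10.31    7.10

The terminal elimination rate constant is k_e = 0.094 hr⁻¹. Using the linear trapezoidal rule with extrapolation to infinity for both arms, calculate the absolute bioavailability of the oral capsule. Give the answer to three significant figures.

Trapezoidal AUC_0→9.5 (IV):
  [0→1.5]: (107.48+93.35)/2 × 1.5 = 150.6225
  [1.5→2.5]: (93.35+84.97)/2 × 1 = 89.16
  [2.5→3.5]: (84.97+77.35)/2 × 1 = 81.16
  [3.5→9.5]: (77.35+44.01)/2 × 6 = 364.08
  Sum = 685.0225 mg/L·hr
IV tail: 44.01/0.094 = 468.191; AUC_iv,0→∞ = 685.0225 + 468.191 = 1153.2135 mg/L·hr
Trapezoidal AUC_0→17.5 (oral capsule):
  [0→1.5]: (0.00+14.55)/2 × 1.5 = 10.9125
  [1.5→2]: (14.55+16.93)/2 × 0.5 = 7.87
  [2→8]: (16.93+16.68)/2 × 6 = 100.83
  [8→12]: (16.68+11.83)/2 × 4 = 57.02
  [12→13.5]: (11.83+10.31)/2 × 1.5 = 16.605
  [13.5→17.5]: (10.31+7.10)/2 × 4 = 34.82
  Sum = 228.0575 mg/L·hr
oral capsule tail: 7.10/0.094 = 75.532; AUC_ev,0→∞ = 228.0575 + 75.532 = 303.5895 mg/L·hr
F = (AUC_ev/D_ev)/(AUC_iv/D_iv) = (303.5895/250)/(1153.2135/100) = 1.214358/11.532135 = 0.1053

F = 0.105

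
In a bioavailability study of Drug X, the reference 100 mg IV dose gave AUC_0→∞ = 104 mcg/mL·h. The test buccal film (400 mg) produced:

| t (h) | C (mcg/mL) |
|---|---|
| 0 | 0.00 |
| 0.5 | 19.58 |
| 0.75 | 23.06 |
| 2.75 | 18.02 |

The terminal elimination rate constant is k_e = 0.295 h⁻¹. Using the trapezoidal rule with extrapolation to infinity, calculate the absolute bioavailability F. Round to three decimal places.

F = 0.270

Trapezoidal AUC_0→2.75 (buccal film):
  [0→0.5]: (0.00+19.58)/2 × 0.5 = 4.895
  [0.5→0.75]: (19.58+23.06)/2 × 0.25 = 5.33
  [0.75→2.75]: (23.06+18.02)/2 × 2 = 41.08
  Sum = 51.305 mcg/mL·h
Tail: C_last/k_e = 18.02/0.295 = 61.085
AUC_0→∞ (buccal film) = 51.305 + 61.085 = 112.39 mcg/mL·h
F = (AUC_ev/D_ev)/(AUC_iv/D_iv) = (112.39/400)/(104/100) = 0.280975/1.04 = 0.2702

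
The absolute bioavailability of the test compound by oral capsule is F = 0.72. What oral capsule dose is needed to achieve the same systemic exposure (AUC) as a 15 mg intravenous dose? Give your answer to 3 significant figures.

D_oral = 20.8 mg

For equal systemic exposure: F × D_ev = D_iv
D_ev = D_iv / F = 15 / 0.72 = 20.8333 mg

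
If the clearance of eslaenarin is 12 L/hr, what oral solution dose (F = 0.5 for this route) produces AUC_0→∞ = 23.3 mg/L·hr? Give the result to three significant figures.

Dose = CL × AUC_0→∞ / F
     = 12 × 23.3 / 0.5 = 559.2 mg

Dose = 559 mg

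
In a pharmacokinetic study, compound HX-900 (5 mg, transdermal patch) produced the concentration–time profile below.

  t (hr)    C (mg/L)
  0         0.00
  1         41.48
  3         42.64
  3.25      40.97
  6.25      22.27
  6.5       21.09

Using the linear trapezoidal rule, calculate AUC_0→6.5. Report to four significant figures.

Trapezoidal AUC_0→6.5:
  [0→1]: (0.00+41.48)/2 × 1 = 20.74
  [1→3]: (41.48+42.64)/2 × 2 = 84.12
  [3→3.25]: (42.64+40.97)/2 × 0.25 = 10.45125
  [3.25→6.25]: (40.97+22.27)/2 × 3 = 94.86
  [6.25→6.5]: (22.27+21.09)/2 × 0.25 = 5.42
  Sum = 215.59125 mg/L·hr

AUC = 215.6 mg/L·hr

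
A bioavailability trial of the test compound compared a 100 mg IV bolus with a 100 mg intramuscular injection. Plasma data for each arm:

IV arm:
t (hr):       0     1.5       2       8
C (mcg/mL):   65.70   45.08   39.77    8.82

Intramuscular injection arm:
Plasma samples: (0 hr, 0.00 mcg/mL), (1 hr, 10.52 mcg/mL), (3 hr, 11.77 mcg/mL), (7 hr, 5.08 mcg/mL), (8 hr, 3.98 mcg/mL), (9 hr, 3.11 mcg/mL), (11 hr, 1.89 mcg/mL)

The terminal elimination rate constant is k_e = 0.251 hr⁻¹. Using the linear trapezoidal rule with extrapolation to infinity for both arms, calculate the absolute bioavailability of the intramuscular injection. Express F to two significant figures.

Trapezoidal AUC_0→8 (IV):
  [0→1.5]: (65.70+45.08)/2 × 1.5 = 83.085
  [1.5→2]: (45.08+39.77)/2 × 0.5 = 21.2125
  [2→8]: (39.77+8.82)/2 × 6 = 145.77
  Sum = 250.0675 mcg/mL·hr
IV tail: 8.82/0.251 = 35.139; AUC_iv,0→∞ = 250.0675 + 35.139 = 285.2065 mcg/mL·hr
Trapezoidal AUC_0→11 (intramuscular injection):
  [0→1]: (0.00+10.52)/2 × 1 = 5.26
  [1→3]: (10.52+11.77)/2 × 2 = 22.29
  [3→7]: (11.77+5.08)/2 × 4 = 33.7
  [7→8]: (5.08+3.98)/2 × 1 = 4.53
  [8→9]: (3.98+3.11)/2 × 1 = 3.545
  [9→11]: (3.11+1.89)/2 × 2 = 5.0
  Sum = 74.325 mcg/mL·hr
intramuscular injection tail: 1.89/0.251 = 7.530; AUC_ev,0→∞ = 74.325 + 7.530 = 81.855 mcg/mL·hr
F = (AUC_ev/D_ev)/(AUC_iv/D_iv) = (81.855/100)/(285.2065/100) = 0.81855/2.852065 = 0.2870

F = 0.29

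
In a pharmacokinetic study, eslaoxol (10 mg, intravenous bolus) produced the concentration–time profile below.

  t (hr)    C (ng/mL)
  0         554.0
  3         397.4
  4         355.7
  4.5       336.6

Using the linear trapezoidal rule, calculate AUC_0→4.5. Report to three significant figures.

AUC = 1980 ng/mL·hr

Trapezoidal AUC_0→4.5:
  [0→3]: (554.0+397.4)/2 × 3 = 1427.1
  [3→4]: (397.4+355.7)/2 × 1 = 376.55
  [4→4.5]: (355.7+336.6)/2 × 0.5 = 173.075
  Sum = 1976.725 ng/mL·hr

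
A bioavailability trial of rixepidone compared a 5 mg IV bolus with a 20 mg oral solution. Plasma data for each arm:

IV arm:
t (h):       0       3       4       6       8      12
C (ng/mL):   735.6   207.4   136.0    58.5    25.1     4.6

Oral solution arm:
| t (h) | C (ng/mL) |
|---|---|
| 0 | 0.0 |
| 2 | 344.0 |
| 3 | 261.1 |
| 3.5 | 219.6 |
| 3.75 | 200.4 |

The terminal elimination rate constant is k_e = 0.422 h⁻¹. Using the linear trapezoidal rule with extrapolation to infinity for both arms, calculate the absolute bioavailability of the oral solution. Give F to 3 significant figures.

Trapezoidal AUC_0→12 (IV):
  [0→3]: (735.6+207.4)/2 × 3 = 1414.5
  [3→4]: (207.4+136.0)/2 × 1 = 171.7
  [4→6]: (136.0+58.5)/2 × 2 = 194.5
  [6→8]: (58.5+25.1)/2 × 2 = 83.6
  [8→12]: (25.1+4.6)/2 × 4 = 59.4
  Sum = 1923.7 ng/mL·h
IV tail: 4.6/0.422 = 10.900; AUC_iv,0→∞ = 1923.7 + 10.900 = 1934.6 ng/mL·h
Trapezoidal AUC_0→3.75 (oral solution):
  [0→2]: (0.0+344.0)/2 × 2 = 344.0
  [2→3]: (344.0+261.1)/2 × 1 = 302.55
  [3→3.5]: (261.1+219.6)/2 × 0.5 = 120.175
  [3.5→3.75]: (219.6+200.4)/2 × 0.25 = 52.5
  Sum = 819.225 ng/mL·h
oral solution tail: 200.4/0.422 = 474.882; AUC_ev,0→∞ = 819.225 + 474.882 = 1294.107 ng/mL·h
F = (AUC_ev/D_ev)/(AUC_iv/D_iv) = (1294.107/20)/(1934.6/5) = 64.70535/386.92 = 0.1672

F = 0.167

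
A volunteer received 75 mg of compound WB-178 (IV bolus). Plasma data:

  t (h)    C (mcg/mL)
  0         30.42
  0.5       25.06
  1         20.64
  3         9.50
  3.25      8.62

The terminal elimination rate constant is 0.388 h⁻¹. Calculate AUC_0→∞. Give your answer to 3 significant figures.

Trapezoidal AUC_0→3.25:
  [0→0.5]: (30.42+25.06)/2 × 0.5 = 13.87
  [0.5→1]: (25.06+20.64)/2 × 0.5 = 11.425
  [1→3]: (20.64+9.50)/2 × 2 = 30.14
  [3→3.25]: (9.50+8.62)/2 × 0.25 = 2.265
  Sum = 57.7 mcg/mL·h
Extrapolated tail: C_last / k_e = 8.62 / 0.388 = 22.216
AUC_0→∞ = 57.7 + 22.216 = 79.916 mcg/mL·h

AUC = 79.9 mcg/mL·h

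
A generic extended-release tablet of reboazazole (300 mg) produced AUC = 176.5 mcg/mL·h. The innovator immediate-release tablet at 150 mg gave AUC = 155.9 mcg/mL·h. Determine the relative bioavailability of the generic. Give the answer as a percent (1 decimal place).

F_rel = 56.6%

F_rel = (AUC_test/D_test) / (AUC_ref/D_ref)
      = (176.5/300) / (155.9/150)
      = 0.588333 / 1.03933 = 0.5661 = 56.61%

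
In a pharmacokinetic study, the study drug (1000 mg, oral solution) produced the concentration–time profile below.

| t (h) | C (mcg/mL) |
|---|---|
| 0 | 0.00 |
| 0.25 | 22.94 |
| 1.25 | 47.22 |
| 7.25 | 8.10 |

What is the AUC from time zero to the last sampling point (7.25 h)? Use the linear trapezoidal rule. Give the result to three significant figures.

Trapezoidal AUC_0→7.25:
  [0→0.25]: (0.00+22.94)/2 × 0.25 = 2.8675
  [0.25→1.25]: (22.94+47.22)/2 × 1 = 35.08
  [1.25→7.25]: (47.22+8.10)/2 × 6 = 165.96
  Sum = 203.9075 mcg/mL·h

AUC = 204 mcg/mL·h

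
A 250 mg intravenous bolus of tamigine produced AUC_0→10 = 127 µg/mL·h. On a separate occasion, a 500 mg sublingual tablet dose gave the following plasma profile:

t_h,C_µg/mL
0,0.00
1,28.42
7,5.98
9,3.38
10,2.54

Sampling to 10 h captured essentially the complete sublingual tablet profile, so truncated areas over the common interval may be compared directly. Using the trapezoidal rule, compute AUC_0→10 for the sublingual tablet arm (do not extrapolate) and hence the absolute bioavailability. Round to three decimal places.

Trapezoidal AUC_0→10 (sublingual tablet):
  [0→1]: (0.00+28.42)/2 × 1 = 14.21
  [1→7]: (28.42+5.98)/2 × 6 = 103.2
  [7→9]: (5.98+3.38)/2 × 2 = 9.36
  [9→10]: (3.38+2.54)/2 × 1 = 2.96
  Sum = 129.73 µg/mL·h
F = (AUC_ev/D_ev)/(AUC_iv/D_iv) = (129.73/500)/(127/250) = 0.25946/0.508 = 0.5107

F = 0.511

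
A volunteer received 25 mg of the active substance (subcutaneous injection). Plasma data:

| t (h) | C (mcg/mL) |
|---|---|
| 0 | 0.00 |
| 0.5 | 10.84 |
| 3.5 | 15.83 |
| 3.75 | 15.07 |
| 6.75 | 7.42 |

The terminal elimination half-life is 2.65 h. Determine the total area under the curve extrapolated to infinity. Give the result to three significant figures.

AUC = 109 mcg/mL·h

Trapezoidal AUC_0→6.75:
  [0→0.5]: (0.00+10.84)/2 × 0.5 = 2.71
  [0.5→3.5]: (10.84+15.83)/2 × 3 = 40.005
  [3.5→3.75]: (15.83+15.07)/2 × 0.25 = 3.8625
  [3.75→6.75]: (15.07+7.42)/2 × 3 = 33.735
  Sum = 80.3125 mcg/mL·h
k_e = ln2 / t½ = 0.693147 / 2.65 = 0.2616 h^-1
Extrapolated tail: C_last / k_e = 7.42 / 0.2616 = 28.364
AUC_0→∞ = 80.3125 + 28.364 = 108.6765 mcg/mL·h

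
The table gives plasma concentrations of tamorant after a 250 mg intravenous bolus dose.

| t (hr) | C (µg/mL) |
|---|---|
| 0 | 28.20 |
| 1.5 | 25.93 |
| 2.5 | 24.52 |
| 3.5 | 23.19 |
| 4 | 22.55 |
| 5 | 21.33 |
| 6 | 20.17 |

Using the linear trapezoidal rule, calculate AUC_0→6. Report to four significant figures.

Trapezoidal AUC_0→6:
  [0→1.5]: (28.20+25.93)/2 × 1.5 = 40.5975
  [1.5→2.5]: (25.93+24.52)/2 × 1 = 25.225
  [2.5→3.5]: (24.52+23.19)/2 × 1 = 23.855
  [3.5→4]: (23.19+22.55)/2 × 0.5 = 11.435
  [4→5]: (22.55+21.33)/2 × 1 = 21.94
  [5→6]: (21.33+20.17)/2 × 1 = 20.75
  Sum = 143.8025 µg/mL·hr

AUC = 143.8 µg/mL·hr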